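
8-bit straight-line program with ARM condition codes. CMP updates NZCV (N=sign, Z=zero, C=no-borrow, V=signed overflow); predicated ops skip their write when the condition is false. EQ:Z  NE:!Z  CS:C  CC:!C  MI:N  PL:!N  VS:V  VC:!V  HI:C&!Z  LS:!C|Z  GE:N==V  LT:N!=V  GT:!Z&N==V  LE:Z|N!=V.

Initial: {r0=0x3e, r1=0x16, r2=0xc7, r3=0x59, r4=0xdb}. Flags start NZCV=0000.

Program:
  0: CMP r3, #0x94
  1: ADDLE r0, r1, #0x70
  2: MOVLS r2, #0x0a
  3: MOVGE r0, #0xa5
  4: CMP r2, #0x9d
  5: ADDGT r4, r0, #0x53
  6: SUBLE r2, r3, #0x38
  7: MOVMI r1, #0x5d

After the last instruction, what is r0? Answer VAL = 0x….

0: ✓ CMP  NZCV=1001
1: · ADDLE
2: ✓ MOVLS  r2←0x0a
3: ✓ MOVGE  r0←0xa5
4: ✓ CMP  NZCV=0000
5: ✓ ADDGT  r4←0xf8
6: · SUBLE
7: · MOVMI

VAL = 0xa5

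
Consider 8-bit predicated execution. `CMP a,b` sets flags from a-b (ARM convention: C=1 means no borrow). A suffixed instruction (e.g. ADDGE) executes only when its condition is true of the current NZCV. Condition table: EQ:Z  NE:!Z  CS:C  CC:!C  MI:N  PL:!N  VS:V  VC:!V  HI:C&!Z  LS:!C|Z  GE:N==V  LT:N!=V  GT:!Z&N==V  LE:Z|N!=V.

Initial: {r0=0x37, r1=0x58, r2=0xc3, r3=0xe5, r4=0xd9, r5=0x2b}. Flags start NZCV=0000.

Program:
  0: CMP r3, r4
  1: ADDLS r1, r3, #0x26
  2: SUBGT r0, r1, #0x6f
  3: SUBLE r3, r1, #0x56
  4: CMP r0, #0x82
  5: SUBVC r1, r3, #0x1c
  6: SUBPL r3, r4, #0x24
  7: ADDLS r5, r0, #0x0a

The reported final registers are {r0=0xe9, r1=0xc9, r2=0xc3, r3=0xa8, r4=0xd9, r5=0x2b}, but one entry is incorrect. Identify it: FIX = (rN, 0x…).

FIX = (r3, 0xb5)

0: ✓ CMP  NZCV=0010
1: · ADDLS
2: ✓ SUBGT  r0←0xe9
3: · SUBLE
4: ✓ CMP  NZCV=0010
5: ✓ SUBVC  r1←0xc9
6: ✓ SUBPL  r3←0xb5
7: · ADDLS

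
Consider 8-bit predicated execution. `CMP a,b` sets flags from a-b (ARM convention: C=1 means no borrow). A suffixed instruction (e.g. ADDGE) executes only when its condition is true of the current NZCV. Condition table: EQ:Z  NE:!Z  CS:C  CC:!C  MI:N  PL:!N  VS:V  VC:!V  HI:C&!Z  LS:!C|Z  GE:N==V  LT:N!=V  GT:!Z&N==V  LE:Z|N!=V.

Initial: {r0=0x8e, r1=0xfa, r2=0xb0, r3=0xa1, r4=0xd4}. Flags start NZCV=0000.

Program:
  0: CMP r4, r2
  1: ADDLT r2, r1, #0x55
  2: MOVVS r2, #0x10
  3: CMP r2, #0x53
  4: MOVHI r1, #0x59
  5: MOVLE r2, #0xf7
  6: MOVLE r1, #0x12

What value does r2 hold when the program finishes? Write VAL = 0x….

0: ✓ CMP  NZCV=0010
1: · ADDLT
2: · MOVVS
3: ✓ CMP  NZCV=0011
4: ✓ MOVHI  r1←0x59
5: ✓ MOVLE  r2←0xf7
6: ✓ MOVLE  r1←0x12

VAL = 0xf7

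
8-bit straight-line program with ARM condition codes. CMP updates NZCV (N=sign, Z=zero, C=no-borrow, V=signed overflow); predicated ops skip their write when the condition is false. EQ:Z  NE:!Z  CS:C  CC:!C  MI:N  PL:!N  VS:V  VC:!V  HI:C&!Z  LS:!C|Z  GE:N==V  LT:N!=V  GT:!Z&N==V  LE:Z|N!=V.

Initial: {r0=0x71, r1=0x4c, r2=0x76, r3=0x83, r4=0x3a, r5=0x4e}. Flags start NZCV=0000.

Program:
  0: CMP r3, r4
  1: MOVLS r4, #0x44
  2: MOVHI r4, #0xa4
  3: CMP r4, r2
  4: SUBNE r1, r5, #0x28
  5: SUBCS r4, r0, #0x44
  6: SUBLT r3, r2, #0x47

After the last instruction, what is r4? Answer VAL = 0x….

0: ✓ CMP  NZCV=0011
1: · MOVLS
2: ✓ MOVHI  r4←0xa4
3: ✓ CMP  NZCV=0011
4: ✓ SUBNE  r1←0x26
5: ✓ SUBCS  r4←0x2d
6: ✓ SUBLT  r3←0x2f

VAL = 0x2d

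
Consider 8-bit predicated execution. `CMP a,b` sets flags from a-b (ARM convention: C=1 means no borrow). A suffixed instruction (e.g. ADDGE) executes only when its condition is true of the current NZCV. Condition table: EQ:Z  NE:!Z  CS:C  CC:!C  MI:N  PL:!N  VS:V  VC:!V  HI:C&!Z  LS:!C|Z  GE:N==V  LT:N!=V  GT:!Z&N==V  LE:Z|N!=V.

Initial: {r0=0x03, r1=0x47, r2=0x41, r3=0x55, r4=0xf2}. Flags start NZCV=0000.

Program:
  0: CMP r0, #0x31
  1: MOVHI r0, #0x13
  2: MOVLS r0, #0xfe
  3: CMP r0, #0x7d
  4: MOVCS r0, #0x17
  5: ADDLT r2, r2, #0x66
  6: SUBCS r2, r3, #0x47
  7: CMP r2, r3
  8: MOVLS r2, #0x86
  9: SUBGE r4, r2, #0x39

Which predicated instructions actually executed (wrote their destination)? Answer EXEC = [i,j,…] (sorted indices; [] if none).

EXEC = [2,4,5,6,8]

0: ✓ CMP  NZCV=1000
1: · MOVHI
2: ✓ MOVLS  r0←0xfe
3: ✓ CMP  NZCV=1010
4: ✓ MOVCS  r0←0x17
5: ✓ ADDLT  r2←0xa7
6: ✓ SUBCS  r2←0x0e
7: ✓ CMP  NZCV=1000
8: ✓ MOVLS  r2←0x86
9: · SUBGE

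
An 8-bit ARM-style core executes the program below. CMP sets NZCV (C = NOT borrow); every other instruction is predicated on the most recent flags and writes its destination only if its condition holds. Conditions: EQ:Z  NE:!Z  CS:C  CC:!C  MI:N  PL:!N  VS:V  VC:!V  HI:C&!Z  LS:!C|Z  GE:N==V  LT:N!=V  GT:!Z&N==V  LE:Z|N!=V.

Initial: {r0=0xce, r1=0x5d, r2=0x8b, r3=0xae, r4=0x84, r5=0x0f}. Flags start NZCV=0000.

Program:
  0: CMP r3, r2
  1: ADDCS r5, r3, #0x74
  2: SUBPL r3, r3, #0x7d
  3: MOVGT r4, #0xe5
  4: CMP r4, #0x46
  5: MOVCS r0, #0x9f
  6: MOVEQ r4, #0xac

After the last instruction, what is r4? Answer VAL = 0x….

[0] flags=0010 → (cmp)
[1] flags=0010 CS?T → r5=0x22
[2] flags=0010 PL?T → r3=0x31
[3] flags=0010 GT?T → r4=0xe5
[4] flags=1010 → (cmp)
[5] flags=1010 CS?T → r0=0x9f
[6] flags=1010 EQ?F → skip

VAL = 0xe5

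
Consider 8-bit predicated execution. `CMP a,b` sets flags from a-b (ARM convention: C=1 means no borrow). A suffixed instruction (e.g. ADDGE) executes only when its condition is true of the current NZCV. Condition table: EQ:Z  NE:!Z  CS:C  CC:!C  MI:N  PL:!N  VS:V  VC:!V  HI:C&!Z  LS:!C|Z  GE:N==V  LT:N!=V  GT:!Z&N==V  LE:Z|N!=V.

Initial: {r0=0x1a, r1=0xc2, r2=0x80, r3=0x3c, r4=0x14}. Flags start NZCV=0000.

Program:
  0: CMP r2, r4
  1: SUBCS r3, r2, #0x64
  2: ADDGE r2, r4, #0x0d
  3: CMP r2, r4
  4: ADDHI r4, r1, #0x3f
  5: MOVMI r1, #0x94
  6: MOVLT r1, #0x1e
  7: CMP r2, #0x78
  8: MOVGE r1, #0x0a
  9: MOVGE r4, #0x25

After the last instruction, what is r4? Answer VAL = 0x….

[0] flags=0011 → (cmp)
[1] flags=0011 CS?T → r3=0x1c
[2] flags=0011 GE?F → skip
[3] flags=0011 → (cmp)
[4] flags=0011 HI?T → r4=0x01
[5] flags=0011 MI?F → skip
[6] flags=0011 LT?T → r1=0x1e
[7] flags=0011 → (cmp)
[8] flags=0011 GE?F → skip
[9] flags=0011 GE?F → skip

VAL = 0x01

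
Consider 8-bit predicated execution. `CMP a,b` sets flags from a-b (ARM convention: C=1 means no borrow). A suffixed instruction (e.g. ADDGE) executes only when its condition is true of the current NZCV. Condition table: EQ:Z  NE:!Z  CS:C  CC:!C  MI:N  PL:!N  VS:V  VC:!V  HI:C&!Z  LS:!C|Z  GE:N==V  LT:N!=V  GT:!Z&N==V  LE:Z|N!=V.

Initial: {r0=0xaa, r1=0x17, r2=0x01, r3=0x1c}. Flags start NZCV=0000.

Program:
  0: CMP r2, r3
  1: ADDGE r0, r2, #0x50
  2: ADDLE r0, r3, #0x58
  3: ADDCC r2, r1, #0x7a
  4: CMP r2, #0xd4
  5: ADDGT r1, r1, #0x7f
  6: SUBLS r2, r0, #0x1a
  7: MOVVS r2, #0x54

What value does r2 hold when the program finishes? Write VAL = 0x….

0: ✓ CMP  NZCV=1000
1: · ADDGE
2: ✓ ADDLE  r0←0x74
3: ✓ ADDCC  r2←0x91
4: ✓ CMP  NZCV=1000
5: · ADDGT
6: ✓ SUBLS  r2←0x5a
7: · MOVVS

VAL = 0x5a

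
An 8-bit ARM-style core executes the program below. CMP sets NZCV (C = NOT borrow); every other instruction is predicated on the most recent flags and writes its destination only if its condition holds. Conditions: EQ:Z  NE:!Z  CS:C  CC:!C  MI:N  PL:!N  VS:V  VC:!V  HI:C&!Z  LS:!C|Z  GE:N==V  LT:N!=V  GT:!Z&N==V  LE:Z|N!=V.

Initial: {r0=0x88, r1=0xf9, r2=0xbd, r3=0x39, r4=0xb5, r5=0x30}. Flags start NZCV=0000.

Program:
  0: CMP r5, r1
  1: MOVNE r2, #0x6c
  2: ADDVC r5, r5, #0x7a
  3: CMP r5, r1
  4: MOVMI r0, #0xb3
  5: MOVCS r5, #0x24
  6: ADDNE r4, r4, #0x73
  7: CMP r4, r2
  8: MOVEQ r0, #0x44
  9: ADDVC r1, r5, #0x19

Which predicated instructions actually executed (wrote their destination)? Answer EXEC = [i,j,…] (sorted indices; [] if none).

0: ✓ CMP  NZCV=0000
1: ✓ MOVNE  r2←0x6c
2: ✓ ADDVC  r5←0xaa
3: ✓ CMP  NZCV=1000
4: ✓ MOVMI  r0←0xb3
5: · MOVCS
6: ✓ ADDNE  r4←0x28
7: ✓ CMP  NZCV=1000
8: · MOVEQ
9: ✓ ADDVC  r1←0xc3

EXEC = [1,2,4,6,9]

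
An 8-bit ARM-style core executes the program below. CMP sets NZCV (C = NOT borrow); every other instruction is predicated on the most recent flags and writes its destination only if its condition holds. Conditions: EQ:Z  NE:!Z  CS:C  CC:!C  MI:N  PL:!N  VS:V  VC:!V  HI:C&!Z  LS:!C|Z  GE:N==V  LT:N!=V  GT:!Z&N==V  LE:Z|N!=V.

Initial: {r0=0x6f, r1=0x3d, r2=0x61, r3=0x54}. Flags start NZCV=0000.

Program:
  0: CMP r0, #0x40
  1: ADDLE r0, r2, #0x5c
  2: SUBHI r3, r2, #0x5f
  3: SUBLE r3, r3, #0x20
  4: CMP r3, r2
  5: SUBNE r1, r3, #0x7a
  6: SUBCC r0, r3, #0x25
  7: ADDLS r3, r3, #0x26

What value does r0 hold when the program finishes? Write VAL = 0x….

0: ✓ CMP  NZCV=0010
1: · ADDLE
2: ✓ SUBHI  r3←0x02
3: · SUBLE
4: ✓ CMP  NZCV=1000
5: ✓ SUBNE  r1←0x88
6: ✓ SUBCC  r0←0xdd
7: ✓ ADDLS  r3←0x28

VAL = 0xdd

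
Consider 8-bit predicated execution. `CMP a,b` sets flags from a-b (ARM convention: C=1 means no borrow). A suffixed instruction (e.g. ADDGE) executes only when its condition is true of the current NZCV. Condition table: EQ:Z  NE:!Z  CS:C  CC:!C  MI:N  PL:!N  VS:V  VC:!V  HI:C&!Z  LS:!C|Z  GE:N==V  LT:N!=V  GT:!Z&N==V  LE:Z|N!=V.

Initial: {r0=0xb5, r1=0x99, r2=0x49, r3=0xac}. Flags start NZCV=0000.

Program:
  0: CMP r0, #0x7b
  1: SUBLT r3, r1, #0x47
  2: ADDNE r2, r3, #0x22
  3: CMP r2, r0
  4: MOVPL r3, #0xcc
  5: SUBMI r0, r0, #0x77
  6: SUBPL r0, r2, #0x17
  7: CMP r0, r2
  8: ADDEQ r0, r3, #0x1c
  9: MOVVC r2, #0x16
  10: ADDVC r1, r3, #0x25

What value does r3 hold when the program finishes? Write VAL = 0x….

VAL = 0x52

[0] flags=0011 → (cmp)
[1] flags=0011 LT?T → r3=0x52
[2] flags=0011 NE?T → r2=0x74
[3] flags=1001 → (cmp)
[4] flags=1001 PL?F → skip
[5] flags=1001 MI?T → r0=0x3e
[6] flags=1001 PL?F → skip
[7] flags=1000 → (cmp)
[8] flags=1000 EQ?F → skip
[9] flags=1000 VC?T → r2=0x16
[10] flags=1000 VC?T → r1=0x77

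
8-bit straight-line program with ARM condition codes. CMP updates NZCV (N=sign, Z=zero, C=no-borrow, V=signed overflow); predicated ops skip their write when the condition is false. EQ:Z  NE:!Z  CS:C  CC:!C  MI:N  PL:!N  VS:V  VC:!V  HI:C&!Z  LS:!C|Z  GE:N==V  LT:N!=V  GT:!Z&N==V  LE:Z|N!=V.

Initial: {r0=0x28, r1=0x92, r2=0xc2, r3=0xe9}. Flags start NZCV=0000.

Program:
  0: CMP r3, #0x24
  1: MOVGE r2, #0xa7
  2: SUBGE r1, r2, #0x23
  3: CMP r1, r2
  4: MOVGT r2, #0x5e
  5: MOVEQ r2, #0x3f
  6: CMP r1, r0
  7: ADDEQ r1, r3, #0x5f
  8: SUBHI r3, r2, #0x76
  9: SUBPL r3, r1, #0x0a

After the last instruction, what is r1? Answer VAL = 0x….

0: ✓ CMP  NZCV=1010
1: · MOVGE
2: · SUBGE
3: ✓ CMP  NZCV=1000
4: · MOVGT
5: · MOVEQ
6: ✓ CMP  NZCV=0011
7: · ADDEQ
8: ✓ SUBHI  r3←0x4c
9: ✓ SUBPL  r3←0x88

VAL = 0x92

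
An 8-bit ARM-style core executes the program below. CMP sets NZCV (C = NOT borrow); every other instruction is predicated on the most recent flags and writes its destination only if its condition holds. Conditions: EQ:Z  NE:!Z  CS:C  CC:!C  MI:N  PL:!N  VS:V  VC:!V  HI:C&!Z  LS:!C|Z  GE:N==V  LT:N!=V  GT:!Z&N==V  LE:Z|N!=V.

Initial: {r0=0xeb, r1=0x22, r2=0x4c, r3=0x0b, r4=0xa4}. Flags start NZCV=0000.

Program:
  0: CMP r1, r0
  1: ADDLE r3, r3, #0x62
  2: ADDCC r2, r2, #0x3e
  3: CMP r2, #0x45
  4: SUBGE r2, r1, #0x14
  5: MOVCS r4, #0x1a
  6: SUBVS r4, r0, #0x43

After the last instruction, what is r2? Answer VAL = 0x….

VAL = 0x8a

[0] flags=0000 → (cmp)
[1] flags=0000 LE?F → skip
[2] flags=0000 CC?T → r2=0x8a
[3] flags=0011 → (cmp)
[4] flags=0011 GE?F → skip
[5] flags=0011 CS?T → r4=0x1a
[6] flags=0011 VS?T → r4=0xa8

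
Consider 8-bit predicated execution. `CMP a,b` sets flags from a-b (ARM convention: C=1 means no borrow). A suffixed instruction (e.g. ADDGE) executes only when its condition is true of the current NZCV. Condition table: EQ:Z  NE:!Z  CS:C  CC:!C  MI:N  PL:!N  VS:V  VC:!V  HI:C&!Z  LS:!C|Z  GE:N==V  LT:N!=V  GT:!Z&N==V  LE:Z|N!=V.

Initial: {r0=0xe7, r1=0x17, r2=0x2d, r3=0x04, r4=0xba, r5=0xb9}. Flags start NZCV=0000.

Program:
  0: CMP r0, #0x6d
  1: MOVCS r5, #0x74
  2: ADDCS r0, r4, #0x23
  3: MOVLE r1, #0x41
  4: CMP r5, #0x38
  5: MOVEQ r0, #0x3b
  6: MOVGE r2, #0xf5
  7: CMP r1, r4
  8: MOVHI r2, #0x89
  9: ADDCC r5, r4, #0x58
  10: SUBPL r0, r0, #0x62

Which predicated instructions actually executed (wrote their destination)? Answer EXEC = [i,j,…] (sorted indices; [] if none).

[0] flags=0011 → (cmp)
[1] flags=0011 CS?T → r5=0x74
[2] flags=0011 CS?T → r0=0xdd
[3] flags=0011 LE?T → r1=0x41
[4] flags=0010 → (cmp)
[5] flags=0010 EQ?F → skip
[6] flags=0010 GE?T → r2=0xf5
[7] flags=1001 → (cmp)
[8] flags=1001 HI?F → skip
[9] flags=1001 CC?T → r5=0x12
[10] flags=1001 PL?F → skip

EXEC = [1,2,3,6,9]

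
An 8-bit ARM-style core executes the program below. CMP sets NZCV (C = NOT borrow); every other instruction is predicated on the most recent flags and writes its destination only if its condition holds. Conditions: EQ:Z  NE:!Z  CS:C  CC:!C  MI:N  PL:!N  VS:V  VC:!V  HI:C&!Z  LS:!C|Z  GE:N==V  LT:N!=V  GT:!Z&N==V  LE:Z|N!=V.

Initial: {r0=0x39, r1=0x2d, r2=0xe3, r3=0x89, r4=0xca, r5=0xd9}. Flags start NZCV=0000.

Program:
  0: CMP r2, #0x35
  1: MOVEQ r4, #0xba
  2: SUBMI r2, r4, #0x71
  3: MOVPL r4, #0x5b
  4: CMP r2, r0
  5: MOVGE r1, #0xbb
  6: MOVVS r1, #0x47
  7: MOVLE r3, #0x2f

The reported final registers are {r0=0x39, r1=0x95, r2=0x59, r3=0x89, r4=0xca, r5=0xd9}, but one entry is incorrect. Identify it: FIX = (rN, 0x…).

[0] flags=1010 → (cmp)
[1] flags=1010 EQ?F → skip
[2] flags=1010 MI?T → r2=0x59
[3] flags=1010 PL?F → skip
[4] flags=0010 → (cmp)
[5] flags=0010 GE?T → r1=0xbb
[6] flags=0010 VS?F → skip
[7] flags=0010 LE?F → skip

FIX = (r1, 0xbb)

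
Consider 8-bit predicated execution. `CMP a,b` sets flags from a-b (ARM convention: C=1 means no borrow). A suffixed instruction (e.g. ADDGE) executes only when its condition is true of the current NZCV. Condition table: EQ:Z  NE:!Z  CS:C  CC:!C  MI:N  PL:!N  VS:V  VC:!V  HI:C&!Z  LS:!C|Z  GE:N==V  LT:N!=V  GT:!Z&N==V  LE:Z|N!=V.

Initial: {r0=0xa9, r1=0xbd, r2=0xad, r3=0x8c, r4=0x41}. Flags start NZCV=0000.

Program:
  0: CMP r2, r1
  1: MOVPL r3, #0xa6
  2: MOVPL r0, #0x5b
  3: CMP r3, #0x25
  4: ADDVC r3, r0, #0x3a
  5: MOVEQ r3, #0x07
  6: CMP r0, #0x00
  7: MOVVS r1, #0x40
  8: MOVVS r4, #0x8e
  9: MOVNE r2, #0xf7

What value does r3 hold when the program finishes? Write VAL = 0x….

0: ✓ CMP  NZCV=1000
1: · MOVPL
2: · MOVPL
3: ✓ CMP  NZCV=0011
4: · ADDVC
5: · MOVEQ
6: ✓ CMP  NZCV=1010
7: · MOVVS
8: · MOVVS
9: ✓ MOVNE  r2←0xf7

VAL = 0x8c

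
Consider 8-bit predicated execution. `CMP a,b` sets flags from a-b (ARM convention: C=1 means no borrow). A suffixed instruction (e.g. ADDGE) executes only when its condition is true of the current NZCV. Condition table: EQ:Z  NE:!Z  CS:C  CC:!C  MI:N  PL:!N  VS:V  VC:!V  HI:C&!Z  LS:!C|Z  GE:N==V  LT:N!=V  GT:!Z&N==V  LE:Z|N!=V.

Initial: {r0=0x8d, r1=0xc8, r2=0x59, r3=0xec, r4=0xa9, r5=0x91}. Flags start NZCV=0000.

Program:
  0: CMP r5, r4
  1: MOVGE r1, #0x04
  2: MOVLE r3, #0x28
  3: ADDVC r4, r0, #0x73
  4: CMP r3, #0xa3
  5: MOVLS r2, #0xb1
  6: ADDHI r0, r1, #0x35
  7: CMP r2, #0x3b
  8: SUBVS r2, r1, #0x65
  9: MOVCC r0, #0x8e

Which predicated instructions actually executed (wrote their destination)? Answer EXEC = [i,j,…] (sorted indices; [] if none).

[0] flags=1000 → (cmp)
[1] flags=1000 GE?F → skip
[2] flags=1000 LE?T → r3=0x28
[3] flags=1000 VC?T → r4=0x00
[4] flags=1001 → (cmp)
[5] flags=1001 LS?T → r2=0xb1
[6] flags=1001 HI?F → skip
[7] flags=0011 → (cmp)
[8] flags=0011 VS?T → r2=0x63
[9] flags=0011 CC?F → skip

EXEC = [2,3,5,8]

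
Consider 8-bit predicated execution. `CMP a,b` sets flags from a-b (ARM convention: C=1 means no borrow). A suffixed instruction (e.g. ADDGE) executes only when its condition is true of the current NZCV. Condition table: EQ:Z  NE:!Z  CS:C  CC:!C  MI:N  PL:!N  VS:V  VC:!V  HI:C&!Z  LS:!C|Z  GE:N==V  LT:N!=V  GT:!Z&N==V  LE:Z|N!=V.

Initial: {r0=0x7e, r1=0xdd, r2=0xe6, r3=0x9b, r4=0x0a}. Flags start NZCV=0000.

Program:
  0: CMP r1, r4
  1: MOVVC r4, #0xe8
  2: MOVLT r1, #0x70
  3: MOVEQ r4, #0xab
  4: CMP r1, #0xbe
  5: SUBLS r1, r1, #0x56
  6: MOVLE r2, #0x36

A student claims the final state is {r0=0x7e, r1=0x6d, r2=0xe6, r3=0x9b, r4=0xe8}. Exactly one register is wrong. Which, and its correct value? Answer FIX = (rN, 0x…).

FIX = (r1, 0x1a)

0: ✓ CMP  NZCV=1010
1: ✓ MOVVC  r4←0xe8
2: ✓ MOVLT  r1←0x70
3: · MOVEQ
4: ✓ CMP  NZCV=1001
5: ✓ SUBLS  r1←0x1a
6: · MOVLE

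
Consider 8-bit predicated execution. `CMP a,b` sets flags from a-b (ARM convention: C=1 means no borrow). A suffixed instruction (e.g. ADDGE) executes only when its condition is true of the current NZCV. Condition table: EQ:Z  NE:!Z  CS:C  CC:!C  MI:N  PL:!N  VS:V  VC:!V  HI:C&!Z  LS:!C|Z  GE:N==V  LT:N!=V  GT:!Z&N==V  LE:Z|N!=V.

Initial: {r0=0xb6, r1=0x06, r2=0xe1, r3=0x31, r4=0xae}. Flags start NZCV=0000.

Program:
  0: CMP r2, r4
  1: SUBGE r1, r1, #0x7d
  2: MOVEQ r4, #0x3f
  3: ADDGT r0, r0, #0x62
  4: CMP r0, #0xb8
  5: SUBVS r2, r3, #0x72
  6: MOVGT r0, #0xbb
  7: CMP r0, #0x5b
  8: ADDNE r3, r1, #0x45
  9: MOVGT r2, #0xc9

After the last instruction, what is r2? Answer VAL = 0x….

VAL = 0xe1

[0] flags=0010 → (cmp)
[1] flags=0010 GE?T → r1=0x89
[2] flags=0010 EQ?F → skip
[3] flags=0010 GT?T → r0=0x18
[4] flags=0000 → (cmp)
[5] flags=0000 VS?F → skip
[6] flags=0000 GT?T → r0=0xbb
[7] flags=0011 → (cmp)
[8] flags=0011 NE?T → r3=0xce
[9] flags=0011 GT?F → skip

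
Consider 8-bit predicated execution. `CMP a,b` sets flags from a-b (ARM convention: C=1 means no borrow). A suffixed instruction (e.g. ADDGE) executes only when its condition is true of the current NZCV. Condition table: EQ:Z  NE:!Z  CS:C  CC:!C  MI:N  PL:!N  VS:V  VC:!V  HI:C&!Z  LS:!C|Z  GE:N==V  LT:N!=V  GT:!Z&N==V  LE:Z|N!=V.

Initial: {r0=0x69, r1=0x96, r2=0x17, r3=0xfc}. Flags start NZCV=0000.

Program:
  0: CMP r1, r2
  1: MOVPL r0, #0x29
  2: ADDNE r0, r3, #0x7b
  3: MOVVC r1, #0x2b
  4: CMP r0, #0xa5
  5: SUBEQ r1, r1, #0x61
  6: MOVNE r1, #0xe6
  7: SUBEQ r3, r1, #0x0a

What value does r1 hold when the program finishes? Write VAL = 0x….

0: ✓ CMP  NZCV=0011
1: ✓ MOVPL  r0←0x29
2: ✓ ADDNE  r0←0x77
3: · MOVVC
4: ✓ CMP  NZCV=1001
5: · SUBEQ
6: ✓ MOVNE  r1←0xe6
7: · SUBEQ

VAL = 0xe6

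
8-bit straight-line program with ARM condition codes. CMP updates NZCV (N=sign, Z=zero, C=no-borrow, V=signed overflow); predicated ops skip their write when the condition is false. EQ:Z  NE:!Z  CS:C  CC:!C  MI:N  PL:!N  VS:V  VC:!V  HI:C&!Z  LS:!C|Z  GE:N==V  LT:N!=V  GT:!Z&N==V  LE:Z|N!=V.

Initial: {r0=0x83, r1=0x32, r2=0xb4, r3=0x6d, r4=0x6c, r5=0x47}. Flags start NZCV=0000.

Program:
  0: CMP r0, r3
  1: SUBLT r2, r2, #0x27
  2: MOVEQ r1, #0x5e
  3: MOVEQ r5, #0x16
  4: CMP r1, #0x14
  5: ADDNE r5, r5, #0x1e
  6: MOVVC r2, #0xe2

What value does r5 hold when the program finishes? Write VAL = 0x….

0: ✓ CMP  NZCV=0011
1: ✓ SUBLT  r2←0x8d
2: · MOVEQ
3: · MOVEQ
4: ✓ CMP  NZCV=0010
5: ✓ ADDNE  r5←0x65
6: ✓ MOVVC  r2←0xe2

VAL = 0x65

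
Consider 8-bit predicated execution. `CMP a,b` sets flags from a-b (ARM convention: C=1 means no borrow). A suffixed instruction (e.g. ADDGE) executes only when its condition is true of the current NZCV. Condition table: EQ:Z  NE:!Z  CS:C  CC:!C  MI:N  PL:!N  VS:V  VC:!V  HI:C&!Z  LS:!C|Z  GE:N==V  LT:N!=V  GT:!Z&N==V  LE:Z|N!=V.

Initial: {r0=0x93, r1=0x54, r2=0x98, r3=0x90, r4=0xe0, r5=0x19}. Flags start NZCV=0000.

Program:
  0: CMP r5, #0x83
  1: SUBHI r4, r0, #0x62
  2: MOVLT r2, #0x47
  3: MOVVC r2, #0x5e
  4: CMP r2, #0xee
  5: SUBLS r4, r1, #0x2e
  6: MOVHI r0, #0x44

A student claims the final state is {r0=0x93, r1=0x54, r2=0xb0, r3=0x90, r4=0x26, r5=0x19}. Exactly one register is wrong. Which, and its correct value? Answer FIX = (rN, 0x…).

FIX = (r2, 0x98)

0: ✓ CMP  NZCV=1001
1: · SUBHI
2: · MOVLT
3: · MOVVC
4: ✓ CMP  NZCV=1000
5: ✓ SUBLS  r4←0x26
6: · MOVHI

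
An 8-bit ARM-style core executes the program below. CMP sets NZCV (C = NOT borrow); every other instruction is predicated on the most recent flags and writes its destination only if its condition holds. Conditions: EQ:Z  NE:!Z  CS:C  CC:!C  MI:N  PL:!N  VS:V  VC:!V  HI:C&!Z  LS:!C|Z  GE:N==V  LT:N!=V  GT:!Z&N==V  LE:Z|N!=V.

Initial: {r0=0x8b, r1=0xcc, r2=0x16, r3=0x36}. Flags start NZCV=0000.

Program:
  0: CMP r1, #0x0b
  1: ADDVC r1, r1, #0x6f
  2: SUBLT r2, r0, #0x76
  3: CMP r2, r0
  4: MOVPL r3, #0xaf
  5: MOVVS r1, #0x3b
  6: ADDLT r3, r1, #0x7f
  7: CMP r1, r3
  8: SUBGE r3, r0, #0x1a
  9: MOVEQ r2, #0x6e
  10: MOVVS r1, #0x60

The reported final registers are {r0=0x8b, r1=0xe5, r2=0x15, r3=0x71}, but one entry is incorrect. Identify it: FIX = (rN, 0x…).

FIX = (r1, 0x3b)

[0] flags=1010 → (cmp)
[1] flags=1010 VC?T → r1=0x3b
[2] flags=1010 LT?T → r2=0x15
[3] flags=1001 → (cmp)
[4] flags=1001 PL?F → skip
[5] flags=1001 VS?T → r1=0x3b
[6] flags=1001 LT?F → skip
[7] flags=0010 → (cmp)
[8] flags=0010 GE?T → r3=0x71
[9] flags=0010 EQ?F → skip
[10] flags=0010 VS?F → skip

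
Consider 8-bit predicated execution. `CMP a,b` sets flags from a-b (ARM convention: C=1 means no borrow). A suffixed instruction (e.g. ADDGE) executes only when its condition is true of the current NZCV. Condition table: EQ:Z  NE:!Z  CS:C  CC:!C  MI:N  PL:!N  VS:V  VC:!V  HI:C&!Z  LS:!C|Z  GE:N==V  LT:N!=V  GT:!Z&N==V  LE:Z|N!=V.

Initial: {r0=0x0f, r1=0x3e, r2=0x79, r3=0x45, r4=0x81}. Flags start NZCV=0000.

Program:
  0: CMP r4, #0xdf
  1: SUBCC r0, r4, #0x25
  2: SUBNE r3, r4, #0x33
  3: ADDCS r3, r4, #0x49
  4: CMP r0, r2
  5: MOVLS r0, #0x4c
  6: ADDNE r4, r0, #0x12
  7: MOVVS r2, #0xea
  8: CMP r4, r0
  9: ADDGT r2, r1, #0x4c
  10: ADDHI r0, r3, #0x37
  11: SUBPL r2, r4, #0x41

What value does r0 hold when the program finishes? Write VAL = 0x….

VAL = 0x85

0: ✓ CMP  NZCV=1000
1: ✓ SUBCC  r0←0x5c
2: ✓ SUBNE  r3←0x4e
3: · ADDCS
4: ✓ CMP  NZCV=1000
5: ✓ MOVLS  r0←0x4c
6: ✓ ADDNE  r4←0x5e
7: · MOVVS
8: ✓ CMP  NZCV=0010
9: ✓ ADDGT  r2←0x8a
10: ✓ ADDHI  r0←0x85
11: ✓ SUBPL  r2←0x1d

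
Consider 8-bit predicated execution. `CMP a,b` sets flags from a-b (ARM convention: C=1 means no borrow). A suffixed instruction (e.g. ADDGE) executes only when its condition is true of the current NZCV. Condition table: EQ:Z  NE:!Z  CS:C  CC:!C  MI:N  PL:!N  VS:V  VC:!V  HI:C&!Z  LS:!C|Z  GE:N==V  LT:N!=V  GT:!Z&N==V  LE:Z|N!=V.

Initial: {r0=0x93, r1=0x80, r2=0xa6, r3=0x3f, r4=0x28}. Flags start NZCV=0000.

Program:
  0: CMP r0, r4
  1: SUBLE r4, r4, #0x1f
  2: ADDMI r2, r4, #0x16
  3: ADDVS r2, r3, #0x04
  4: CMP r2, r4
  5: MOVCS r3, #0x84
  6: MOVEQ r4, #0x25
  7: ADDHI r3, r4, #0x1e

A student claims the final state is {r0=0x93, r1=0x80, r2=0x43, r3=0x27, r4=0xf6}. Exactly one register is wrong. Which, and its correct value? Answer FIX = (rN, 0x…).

0: ✓ CMP  NZCV=0011
1: ✓ SUBLE  r4←0x09
2: · ADDMI
3: ✓ ADDVS  r2←0x43
4: ✓ CMP  NZCV=0010
5: ✓ MOVCS  r3←0x84
6: · MOVEQ
7: ✓ ADDHI  r3←0x27

FIX = (r4, 0x09)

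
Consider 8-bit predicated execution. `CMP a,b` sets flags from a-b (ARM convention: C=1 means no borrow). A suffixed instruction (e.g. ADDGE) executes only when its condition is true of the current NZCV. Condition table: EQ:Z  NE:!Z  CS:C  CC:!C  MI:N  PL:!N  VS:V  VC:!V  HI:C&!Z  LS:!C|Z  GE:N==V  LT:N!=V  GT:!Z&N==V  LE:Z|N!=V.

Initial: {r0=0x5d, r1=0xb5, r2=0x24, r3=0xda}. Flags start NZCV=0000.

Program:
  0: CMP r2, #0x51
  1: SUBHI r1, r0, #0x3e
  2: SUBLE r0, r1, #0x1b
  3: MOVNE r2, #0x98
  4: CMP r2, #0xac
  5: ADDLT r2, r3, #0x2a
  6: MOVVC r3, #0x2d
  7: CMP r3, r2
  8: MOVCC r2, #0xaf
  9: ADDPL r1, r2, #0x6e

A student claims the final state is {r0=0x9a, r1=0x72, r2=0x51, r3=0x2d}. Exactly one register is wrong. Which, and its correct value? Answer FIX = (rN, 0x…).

[0] flags=1000 → (cmp)
[1] flags=1000 HI?F → skip
[2] flags=1000 LE?T → r0=0x9a
[3] flags=1000 NE?T → r2=0x98
[4] flags=1000 → (cmp)
[5] flags=1000 LT?T → r2=0x04
[6] flags=1000 VC?T → r3=0x2d
[7] flags=0010 → (cmp)
[8] flags=0010 CC?F → skip
[9] flags=0010 PL?T → r1=0x72

FIX = (r2, 0x04)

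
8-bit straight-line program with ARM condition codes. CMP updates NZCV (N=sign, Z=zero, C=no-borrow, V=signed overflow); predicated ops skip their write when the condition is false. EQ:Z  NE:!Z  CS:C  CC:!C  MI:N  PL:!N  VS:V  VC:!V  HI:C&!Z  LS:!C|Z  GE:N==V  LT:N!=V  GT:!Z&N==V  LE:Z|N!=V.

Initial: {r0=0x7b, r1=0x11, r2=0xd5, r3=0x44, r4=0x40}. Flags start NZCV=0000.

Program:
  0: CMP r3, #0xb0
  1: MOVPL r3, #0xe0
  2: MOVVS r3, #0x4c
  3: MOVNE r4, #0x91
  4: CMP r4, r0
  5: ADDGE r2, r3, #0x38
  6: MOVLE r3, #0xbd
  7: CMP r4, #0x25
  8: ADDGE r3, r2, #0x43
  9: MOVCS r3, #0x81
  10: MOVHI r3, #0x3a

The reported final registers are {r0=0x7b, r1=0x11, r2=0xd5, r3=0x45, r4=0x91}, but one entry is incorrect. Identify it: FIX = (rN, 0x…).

FIX = (r3, 0x3a)

0: ✓ CMP  NZCV=1001
1: · MOVPL
2: ✓ MOVVS  r3←0x4c
3: ✓ MOVNE  r4←0x91
4: ✓ CMP  NZCV=0011
5: · ADDGE
6: ✓ MOVLE  r3←0xbd
7: ✓ CMP  NZCV=0011
8: · ADDGE
9: ✓ MOVCS  r3←0x81
10: ✓ MOVHI  r3←0x3a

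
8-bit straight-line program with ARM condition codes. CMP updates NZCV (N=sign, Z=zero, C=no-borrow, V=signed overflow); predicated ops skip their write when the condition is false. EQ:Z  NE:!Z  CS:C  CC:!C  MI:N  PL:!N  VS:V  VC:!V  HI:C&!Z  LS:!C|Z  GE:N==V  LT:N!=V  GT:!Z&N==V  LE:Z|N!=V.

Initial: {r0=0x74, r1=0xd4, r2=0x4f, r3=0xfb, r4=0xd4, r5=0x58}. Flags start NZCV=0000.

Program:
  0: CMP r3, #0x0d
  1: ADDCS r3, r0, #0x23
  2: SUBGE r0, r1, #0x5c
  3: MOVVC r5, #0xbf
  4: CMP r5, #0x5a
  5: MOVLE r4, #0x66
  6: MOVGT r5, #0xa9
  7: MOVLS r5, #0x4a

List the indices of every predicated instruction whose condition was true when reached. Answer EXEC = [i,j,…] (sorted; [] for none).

0: ✓ CMP  NZCV=1010
1: ✓ ADDCS  r3←0x97
2: · SUBGE
3: ✓ MOVVC  r5←0xbf
4: ✓ CMP  NZCV=0011
5: ✓ MOVLE  r4←0x66
6: · MOVGT
7: · MOVLS

EXEC = [1,3,5]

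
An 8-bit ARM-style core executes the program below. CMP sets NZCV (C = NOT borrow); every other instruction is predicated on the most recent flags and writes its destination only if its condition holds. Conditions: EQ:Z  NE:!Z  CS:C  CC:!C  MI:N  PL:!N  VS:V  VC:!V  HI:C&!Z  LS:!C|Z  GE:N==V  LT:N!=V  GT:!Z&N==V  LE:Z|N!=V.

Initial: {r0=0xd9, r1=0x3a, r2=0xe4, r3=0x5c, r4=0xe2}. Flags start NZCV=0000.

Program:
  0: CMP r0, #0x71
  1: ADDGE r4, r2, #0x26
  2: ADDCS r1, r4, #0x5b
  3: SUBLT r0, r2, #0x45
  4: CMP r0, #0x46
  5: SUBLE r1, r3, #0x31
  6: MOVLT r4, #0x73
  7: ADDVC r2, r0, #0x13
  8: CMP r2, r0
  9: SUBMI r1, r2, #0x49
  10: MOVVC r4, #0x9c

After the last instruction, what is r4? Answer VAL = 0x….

[0] flags=0011 → (cmp)
[1] flags=0011 GE?F → skip
[2] flags=0011 CS?T → r1=0x3d
[3] flags=0011 LT?T → r0=0x9f
[4] flags=0011 → (cmp)
[5] flags=0011 LE?T → r1=0x2b
[6] flags=0011 LT?T → r4=0x73
[7] flags=0011 VC?F → skip
[8] flags=0010 → (cmp)
[9] flags=0010 MI?F → skip
[10] flags=0010 VC?T → r4=0x9c

VAL = 0x9c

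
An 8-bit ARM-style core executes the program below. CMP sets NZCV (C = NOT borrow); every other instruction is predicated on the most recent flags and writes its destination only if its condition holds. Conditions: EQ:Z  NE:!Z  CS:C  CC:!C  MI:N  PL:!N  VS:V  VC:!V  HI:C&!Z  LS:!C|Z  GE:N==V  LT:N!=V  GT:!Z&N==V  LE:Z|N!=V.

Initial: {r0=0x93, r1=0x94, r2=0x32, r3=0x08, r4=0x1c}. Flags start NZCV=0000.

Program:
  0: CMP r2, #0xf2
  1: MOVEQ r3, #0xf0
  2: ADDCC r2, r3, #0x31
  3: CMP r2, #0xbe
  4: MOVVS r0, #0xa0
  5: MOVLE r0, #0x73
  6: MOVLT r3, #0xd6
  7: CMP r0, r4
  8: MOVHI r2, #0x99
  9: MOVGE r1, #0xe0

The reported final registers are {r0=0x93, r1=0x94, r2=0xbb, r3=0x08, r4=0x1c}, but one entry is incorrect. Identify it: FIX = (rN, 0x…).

FIX = (r2, 0x99)

[0] flags=0000 → (cmp)
[1] flags=0000 EQ?F → skip
[2] flags=0000 CC?T → r2=0x39
[3] flags=0000 → (cmp)
[4] flags=0000 VS?F → skip
[5] flags=0000 LE?F → skip
[6] flags=0000 LT?F → skip
[7] flags=0011 → (cmp)
[8] flags=0011 HI?T → r2=0x99
[9] flags=0011 GE?F → skip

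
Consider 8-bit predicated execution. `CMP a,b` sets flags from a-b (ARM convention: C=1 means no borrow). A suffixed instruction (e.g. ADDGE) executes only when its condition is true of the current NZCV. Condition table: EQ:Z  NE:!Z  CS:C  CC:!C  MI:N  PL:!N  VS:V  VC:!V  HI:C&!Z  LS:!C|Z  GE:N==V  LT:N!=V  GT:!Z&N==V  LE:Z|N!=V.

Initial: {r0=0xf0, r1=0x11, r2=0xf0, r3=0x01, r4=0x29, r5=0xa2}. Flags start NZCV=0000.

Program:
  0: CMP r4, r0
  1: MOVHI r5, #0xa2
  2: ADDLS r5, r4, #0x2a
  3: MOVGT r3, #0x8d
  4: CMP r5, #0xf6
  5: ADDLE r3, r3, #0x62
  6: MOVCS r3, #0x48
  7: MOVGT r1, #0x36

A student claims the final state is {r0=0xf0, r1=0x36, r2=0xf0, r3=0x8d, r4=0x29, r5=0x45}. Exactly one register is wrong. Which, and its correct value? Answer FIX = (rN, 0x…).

[0] flags=0000 → (cmp)
[1] flags=0000 HI?F → skip
[2] flags=0000 LS?T → r5=0x53
[3] flags=0000 GT?T → r3=0x8d
[4] flags=0000 → (cmp)
[5] flags=0000 LE?F → skip
[6] flags=0000 CS?F → skip
[7] flags=0000 GT?T → r1=0x36

FIX = (r5, 0x53)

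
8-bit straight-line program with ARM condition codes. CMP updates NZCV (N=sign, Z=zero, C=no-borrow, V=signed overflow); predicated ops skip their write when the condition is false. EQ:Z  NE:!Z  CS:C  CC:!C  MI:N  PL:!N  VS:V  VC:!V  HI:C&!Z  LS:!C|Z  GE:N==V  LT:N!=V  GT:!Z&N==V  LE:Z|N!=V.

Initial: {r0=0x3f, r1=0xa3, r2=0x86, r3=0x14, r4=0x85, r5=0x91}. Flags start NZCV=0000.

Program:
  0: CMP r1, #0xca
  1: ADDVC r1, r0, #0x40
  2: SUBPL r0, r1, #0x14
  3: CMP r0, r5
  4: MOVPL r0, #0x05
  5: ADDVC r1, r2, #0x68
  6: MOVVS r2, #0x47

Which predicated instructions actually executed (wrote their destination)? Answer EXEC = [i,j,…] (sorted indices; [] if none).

[0] flags=1000 → (cmp)
[1] flags=1000 VC?T → r1=0x7f
[2] flags=1000 PL?F → skip
[3] flags=1001 → (cmp)
[4] flags=1001 PL?F → skip
[5] flags=1001 VC?F → skip
[6] flags=1001 VS?T → r2=0x47

EXEC = [1,6]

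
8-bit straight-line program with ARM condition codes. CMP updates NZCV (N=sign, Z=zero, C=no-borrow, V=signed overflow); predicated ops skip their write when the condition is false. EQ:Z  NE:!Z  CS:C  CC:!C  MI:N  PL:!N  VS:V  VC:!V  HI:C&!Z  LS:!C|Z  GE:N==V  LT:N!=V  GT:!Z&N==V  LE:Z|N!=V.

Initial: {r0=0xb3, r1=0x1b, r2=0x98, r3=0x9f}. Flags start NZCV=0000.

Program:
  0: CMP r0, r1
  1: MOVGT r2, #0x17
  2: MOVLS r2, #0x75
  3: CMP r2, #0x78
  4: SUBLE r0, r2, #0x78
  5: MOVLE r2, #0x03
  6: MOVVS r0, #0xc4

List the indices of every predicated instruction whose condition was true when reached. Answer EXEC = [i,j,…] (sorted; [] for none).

EXEC = [4,5,6]

[0] flags=1010 → (cmp)
[1] flags=1010 GT?F → skip
[2] flags=1010 LS?F → skip
[3] flags=0011 → (cmp)
[4] flags=0011 LE?T → r0=0x20
[5] flags=0011 LE?T → r2=0x03
[6] flags=0011 VS?T → r0=0xc4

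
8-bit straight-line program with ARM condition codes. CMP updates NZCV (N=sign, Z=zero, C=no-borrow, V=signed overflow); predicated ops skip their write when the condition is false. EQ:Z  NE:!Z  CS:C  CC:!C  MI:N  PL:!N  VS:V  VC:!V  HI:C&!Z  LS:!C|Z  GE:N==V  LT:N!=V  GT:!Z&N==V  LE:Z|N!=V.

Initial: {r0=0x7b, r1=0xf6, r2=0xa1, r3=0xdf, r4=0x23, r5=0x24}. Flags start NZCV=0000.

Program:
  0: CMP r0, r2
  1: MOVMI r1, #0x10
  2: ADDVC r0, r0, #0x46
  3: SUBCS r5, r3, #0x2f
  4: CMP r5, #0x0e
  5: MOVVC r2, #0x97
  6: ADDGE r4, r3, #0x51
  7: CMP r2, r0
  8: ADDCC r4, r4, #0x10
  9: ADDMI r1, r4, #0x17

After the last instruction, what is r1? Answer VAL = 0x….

[0] flags=1001 → (cmp)
[1] flags=1001 MI?T → r1=0x10
[2] flags=1001 VC?F → skip
[3] flags=1001 CS?F → skip
[4] flags=0010 → (cmp)
[5] flags=0010 VC?T → r2=0x97
[6] flags=0010 GE?T → r4=0x30
[7] flags=0011 → (cmp)
[8] flags=0011 CC?F → skip
[9] flags=0011 MI?F → skip

VAL = 0x10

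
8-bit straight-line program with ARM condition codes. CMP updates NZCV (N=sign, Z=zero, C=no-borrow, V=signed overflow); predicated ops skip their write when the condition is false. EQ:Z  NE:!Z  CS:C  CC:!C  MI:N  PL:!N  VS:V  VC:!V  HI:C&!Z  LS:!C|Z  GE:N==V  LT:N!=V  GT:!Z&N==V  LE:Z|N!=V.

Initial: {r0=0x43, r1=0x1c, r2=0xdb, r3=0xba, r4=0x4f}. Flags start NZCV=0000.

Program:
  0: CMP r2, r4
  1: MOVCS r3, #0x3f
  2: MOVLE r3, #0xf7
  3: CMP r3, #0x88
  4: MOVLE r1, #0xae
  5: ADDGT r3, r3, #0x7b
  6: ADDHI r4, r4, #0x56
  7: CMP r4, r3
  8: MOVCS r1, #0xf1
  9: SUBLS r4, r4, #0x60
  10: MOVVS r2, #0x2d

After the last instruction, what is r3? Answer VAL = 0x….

[0] flags=1010 → (cmp)
[1] flags=1010 CS?T → r3=0x3f
[2] flags=1010 LE?T → r3=0xf7
[3] flags=0010 → (cmp)
[4] flags=0010 LE?F → skip
[5] flags=0010 GT?T → r3=0x72
[6] flags=0010 HI?T → r4=0xa5
[7] flags=0011 → (cmp)
[8] flags=0011 CS?T → r1=0xf1
[9] flags=0011 LS?F → skip
[10] flags=0011 VS?T → r2=0x2d

VAL = 0x72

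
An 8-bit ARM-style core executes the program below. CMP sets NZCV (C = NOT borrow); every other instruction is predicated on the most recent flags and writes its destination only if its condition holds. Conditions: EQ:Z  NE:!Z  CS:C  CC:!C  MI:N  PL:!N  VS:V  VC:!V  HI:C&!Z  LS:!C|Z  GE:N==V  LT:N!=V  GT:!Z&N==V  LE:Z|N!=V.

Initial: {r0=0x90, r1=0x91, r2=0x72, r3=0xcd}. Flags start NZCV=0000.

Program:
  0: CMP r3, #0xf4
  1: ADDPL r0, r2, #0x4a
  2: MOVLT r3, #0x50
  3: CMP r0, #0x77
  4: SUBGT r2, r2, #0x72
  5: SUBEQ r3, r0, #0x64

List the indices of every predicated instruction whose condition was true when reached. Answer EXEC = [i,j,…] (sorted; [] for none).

EXEC = [2]

0: ✓ CMP  NZCV=1000
1: · ADDPL
2: ✓ MOVLT  r3←0x50
3: ✓ CMP  NZCV=0011
4: · SUBGT
5: · SUBEQ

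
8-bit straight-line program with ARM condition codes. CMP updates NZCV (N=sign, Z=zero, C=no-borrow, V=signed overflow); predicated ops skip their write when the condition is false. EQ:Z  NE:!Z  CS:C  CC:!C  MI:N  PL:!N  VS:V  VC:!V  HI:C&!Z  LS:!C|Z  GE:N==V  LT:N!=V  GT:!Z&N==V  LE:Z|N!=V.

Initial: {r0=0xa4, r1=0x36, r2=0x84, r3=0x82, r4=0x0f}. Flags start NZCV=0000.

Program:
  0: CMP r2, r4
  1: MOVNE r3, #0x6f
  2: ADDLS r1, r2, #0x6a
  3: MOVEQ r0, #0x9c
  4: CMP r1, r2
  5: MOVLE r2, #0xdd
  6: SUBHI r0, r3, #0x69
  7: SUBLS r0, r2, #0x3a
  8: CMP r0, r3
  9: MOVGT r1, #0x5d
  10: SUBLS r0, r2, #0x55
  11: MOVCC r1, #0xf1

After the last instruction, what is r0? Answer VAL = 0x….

[0] flags=0011 → (cmp)
[1] flags=0011 NE?T → r3=0x6f
[2] flags=0011 LS?F → skip
[3] flags=0011 EQ?F → skip
[4] flags=1001 → (cmp)
[5] flags=1001 LE?F → skip
[6] flags=1001 HI?F → skip
[7] flags=1001 LS?T → r0=0x4a
[8] flags=1000 → (cmp)
[9] flags=1000 GT?F → skip
[10] flags=1000 LS?T → r0=0x2f
[11] flags=1000 CC?T → r1=0xf1

VAL = 0x2f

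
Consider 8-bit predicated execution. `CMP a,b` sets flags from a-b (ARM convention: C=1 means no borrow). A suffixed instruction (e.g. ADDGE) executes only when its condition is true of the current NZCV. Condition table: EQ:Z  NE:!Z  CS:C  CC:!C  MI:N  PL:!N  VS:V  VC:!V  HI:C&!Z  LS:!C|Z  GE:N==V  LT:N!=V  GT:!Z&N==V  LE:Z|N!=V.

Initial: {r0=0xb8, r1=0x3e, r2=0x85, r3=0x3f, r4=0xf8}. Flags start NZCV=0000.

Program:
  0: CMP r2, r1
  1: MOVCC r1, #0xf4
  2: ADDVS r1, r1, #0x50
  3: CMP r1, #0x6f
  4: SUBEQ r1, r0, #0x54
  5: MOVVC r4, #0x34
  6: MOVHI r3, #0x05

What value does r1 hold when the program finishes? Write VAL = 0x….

[0] flags=0011 → (cmp)
[1] flags=0011 CC?F → skip
[2] flags=0011 VS?T → r1=0x8e
[3] flags=0011 → (cmp)
[4] flags=0011 EQ?F → skip
[5] flags=0011 VC?F → skip
[6] flags=0011 HI?T → r3=0x05

VAL = 0x8e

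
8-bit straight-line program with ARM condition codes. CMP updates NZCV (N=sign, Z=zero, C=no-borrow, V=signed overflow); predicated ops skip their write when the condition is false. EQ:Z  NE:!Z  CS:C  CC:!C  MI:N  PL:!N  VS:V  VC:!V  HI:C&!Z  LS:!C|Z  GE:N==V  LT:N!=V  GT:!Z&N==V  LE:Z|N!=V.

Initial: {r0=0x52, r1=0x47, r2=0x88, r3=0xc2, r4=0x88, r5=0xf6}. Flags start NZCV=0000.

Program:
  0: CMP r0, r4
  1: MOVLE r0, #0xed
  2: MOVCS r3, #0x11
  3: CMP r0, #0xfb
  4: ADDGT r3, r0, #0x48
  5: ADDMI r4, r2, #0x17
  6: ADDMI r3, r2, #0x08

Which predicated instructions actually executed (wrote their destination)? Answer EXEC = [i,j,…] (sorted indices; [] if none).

0: ✓ CMP  NZCV=1001
1: · MOVLE
2: · MOVCS
3: ✓ CMP  NZCV=0000
4: ✓ ADDGT  r3←0x9a
5: · ADDMI
6: · ADDMI

EXEC = [4]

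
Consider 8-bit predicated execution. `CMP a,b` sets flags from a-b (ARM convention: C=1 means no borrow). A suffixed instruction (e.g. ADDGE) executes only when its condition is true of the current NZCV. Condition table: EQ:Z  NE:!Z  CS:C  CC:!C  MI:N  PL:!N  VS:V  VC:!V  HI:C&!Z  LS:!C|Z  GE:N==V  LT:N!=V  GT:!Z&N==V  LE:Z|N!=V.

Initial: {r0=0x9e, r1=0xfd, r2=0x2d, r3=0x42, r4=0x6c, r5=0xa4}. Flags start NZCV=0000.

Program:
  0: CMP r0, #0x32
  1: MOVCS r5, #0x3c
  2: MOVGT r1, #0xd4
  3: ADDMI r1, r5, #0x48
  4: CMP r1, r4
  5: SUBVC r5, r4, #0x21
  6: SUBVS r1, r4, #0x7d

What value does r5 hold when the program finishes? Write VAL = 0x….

VAL = 0x4b

0: ✓ CMP  NZCV=0011
1: ✓ MOVCS  r5←0x3c
2: · MOVGT
3: · ADDMI
4: ✓ CMP  NZCV=1010
5: ✓ SUBVC  r5←0x4b
6: · SUBVS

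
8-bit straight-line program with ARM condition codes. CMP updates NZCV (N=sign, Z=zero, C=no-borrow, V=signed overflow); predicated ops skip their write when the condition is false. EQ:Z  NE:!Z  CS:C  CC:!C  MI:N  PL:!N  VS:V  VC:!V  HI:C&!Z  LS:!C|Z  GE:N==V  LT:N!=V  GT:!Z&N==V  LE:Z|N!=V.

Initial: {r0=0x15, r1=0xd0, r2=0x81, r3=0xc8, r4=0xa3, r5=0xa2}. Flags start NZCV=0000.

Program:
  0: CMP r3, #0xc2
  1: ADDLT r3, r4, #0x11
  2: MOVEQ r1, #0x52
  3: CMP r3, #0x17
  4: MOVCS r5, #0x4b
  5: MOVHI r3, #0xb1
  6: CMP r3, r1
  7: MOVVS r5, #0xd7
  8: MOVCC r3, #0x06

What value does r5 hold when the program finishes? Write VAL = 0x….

[0] flags=0010 → (cmp)
[1] flags=0010 LT?F → skip
[2] flags=0010 EQ?F → skip
[3] flags=1010 → (cmp)
[4] flags=1010 CS?T → r5=0x4b
[5] flags=1010 HI?T → r3=0xb1
[6] flags=1000 → (cmp)
[7] flags=1000 VS?F → skip
[8] flags=1000 CC?T → r3=0x06

VAL = 0x4b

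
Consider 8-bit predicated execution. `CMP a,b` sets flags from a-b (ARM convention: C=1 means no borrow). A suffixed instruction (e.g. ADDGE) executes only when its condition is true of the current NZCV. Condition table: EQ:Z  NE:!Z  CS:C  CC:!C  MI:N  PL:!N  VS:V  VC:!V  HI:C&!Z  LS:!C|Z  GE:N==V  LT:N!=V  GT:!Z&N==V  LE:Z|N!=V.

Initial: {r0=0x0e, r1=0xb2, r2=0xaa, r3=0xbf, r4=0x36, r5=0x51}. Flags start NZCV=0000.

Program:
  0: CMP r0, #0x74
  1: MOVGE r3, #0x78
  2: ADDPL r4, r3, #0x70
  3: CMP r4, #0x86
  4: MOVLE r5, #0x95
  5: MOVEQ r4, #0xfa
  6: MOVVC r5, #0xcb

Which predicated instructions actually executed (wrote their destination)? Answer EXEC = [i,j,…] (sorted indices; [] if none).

0: ✓ CMP  NZCV=1000
1: · MOVGE
2: · ADDPL
3: ✓ CMP  NZCV=1001
4: · MOVLE
5: · MOVEQ
6: · MOVVC

EXEC = []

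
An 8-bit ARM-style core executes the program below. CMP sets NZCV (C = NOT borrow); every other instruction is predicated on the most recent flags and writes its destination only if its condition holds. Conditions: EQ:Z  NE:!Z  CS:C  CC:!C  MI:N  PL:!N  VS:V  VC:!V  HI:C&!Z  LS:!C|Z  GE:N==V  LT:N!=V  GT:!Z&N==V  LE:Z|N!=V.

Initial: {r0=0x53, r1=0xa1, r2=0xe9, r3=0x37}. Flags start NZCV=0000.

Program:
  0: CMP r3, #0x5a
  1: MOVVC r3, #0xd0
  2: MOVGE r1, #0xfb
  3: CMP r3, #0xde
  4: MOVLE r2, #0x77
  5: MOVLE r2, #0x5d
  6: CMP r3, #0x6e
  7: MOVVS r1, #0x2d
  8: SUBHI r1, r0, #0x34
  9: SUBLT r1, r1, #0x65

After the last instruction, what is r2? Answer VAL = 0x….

0: ✓ CMP  NZCV=1000
1: ✓ MOVVC  r3←0xd0
2: · MOVGE
3: ✓ CMP  NZCV=1000
4: ✓ MOVLE  r2←0x77
5: ✓ MOVLE  r2←0x5d
6: ✓ CMP  NZCV=0011
7: ✓ MOVVS  r1←0x2d
8: ✓ SUBHI  r1←0x1f
9: ✓ SUBLT  r1←0xba

VAL = 0x5d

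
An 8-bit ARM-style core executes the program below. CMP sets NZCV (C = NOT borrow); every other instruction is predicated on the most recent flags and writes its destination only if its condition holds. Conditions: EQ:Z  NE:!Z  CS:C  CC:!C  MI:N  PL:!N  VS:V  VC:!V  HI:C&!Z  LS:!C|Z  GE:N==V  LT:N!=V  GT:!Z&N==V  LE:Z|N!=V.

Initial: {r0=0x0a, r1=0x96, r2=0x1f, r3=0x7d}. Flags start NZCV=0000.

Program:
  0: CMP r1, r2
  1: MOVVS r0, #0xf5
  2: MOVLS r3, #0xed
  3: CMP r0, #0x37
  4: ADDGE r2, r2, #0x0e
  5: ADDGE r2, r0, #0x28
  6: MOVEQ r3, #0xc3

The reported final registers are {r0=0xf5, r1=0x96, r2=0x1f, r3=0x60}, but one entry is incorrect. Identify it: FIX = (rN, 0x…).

0: ✓ CMP  NZCV=0011
1: ✓ MOVVS  r0←0xf5
2: · MOVLS
3: ✓ CMP  NZCV=1010
4: · ADDGE
5: · ADDGE
6: · MOVEQ

FIX = (r3, 0x7d)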